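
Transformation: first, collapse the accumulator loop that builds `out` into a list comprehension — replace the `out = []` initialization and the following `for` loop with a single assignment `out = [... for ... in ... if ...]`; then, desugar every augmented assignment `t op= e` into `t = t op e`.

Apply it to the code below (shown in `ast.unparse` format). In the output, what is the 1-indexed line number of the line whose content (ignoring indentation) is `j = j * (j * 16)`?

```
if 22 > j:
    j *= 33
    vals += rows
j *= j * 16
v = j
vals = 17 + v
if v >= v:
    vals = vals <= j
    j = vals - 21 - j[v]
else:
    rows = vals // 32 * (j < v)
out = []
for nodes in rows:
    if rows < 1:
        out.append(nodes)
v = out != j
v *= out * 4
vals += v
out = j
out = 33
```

Transformed code:
if 22 > j:
    j = j * 33
    vals = vals + rows
j = j * (j * 16)
v = j
vals = 17 + v
if v >= v:
    vals = vals <= j
    j = vals - 21 - j[v]
else:
    rows = vals // 32 * (j < v)
out = [nodes for nodes in rows if rows < 1]
v = out != j
v = v * (out * 4)
vals = vals + v
out = j
out = 33

4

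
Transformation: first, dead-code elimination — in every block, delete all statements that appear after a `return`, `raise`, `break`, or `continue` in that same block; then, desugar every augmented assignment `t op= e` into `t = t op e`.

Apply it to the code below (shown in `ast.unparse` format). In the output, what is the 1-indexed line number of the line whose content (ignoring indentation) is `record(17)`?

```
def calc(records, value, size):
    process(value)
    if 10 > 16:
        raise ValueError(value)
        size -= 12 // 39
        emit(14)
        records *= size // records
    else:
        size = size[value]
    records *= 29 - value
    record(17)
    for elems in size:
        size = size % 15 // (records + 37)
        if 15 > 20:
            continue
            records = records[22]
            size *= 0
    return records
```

Transformed code:
def calc(records, value, size):
    process(value)
    if 10 > 16:
        raise ValueError(value)
    else:
        size = size[value]
    records = records * (29 - value)
    record(17)
    for elems in size:
        size = size % 15 // (records + 37)
        if 15 > 20:
            continue
    return records

8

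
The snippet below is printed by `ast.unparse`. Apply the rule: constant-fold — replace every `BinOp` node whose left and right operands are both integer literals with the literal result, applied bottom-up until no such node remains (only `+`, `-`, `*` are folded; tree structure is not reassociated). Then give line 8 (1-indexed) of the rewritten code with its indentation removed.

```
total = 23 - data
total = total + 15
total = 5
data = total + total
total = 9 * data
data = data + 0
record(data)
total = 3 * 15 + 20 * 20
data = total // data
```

Transformed code:
total = 23 - data
total = total + 15
total = 5
data = total + total
total = 9 * data
data = data + 0
record(data)
total = 445
data = total // data

total = 445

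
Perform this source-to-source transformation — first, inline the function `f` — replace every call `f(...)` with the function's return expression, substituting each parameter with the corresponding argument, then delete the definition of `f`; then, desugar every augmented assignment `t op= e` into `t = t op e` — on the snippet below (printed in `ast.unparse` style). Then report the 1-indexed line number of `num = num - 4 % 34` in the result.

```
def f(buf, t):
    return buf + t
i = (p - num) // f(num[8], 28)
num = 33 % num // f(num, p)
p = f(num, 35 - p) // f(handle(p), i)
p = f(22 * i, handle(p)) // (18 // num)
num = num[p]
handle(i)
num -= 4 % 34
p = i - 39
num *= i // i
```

7

Transformed code:
i = (p - num) // (num[8] + 28)
num = 33 % num // (num + p)
p = (num + (35 - p)) // (handle(p) + i)
p = (22 * i + handle(p)) // (18 // num)
num = num[p]
handle(i)
num = num - 4 % 34
p = i - 39
num = num * (i // i)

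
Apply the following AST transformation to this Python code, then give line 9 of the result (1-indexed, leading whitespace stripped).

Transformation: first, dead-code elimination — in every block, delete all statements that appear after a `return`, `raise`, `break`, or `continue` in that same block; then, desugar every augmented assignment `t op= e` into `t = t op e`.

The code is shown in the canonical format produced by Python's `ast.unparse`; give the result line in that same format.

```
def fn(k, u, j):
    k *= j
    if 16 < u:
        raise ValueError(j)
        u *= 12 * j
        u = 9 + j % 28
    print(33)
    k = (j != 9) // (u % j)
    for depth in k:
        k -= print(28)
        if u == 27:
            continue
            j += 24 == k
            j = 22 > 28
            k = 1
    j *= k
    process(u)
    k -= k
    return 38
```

if u == 27:

Transformed code:
def fn(k, u, j):
    k = k * j
    if 16 < u:
        raise ValueError(j)
    print(33)
    k = (j != 9) // (u % j)
    for depth in k:
        k = k - print(28)
        if u == 27:
            continue
    j = j * k
    process(u)
    k = k - k
    return 38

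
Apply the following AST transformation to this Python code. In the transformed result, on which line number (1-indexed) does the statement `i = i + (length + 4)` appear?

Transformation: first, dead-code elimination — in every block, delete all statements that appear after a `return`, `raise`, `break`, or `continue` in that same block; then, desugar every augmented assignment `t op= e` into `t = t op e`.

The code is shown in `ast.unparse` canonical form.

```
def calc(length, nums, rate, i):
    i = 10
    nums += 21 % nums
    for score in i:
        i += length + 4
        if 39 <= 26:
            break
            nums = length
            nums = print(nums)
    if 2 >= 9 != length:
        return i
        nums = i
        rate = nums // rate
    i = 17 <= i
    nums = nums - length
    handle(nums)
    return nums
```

5

Transformed code:
def calc(length, nums, rate, i):
    i = 10
    nums = nums + 21 % nums
    for score in i:
        i = i + (length + 4)
        if 39 <= 26:
            break
    if 2 >= 9 != length:
        return i
    i = 17 <= i
    nums = nums - length
    handle(nums)
    return nums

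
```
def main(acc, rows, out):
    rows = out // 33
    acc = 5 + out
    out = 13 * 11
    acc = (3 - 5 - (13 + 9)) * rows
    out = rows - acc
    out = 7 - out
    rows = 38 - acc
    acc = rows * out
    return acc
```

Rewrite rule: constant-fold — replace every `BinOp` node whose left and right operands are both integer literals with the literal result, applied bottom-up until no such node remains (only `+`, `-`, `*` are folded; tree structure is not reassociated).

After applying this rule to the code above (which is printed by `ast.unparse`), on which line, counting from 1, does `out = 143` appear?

Transformed code:
def main(acc, rows, out):
    rows = out // 33
    acc = 5 + out
    out = 143
    acc = -24 * rows
    out = rows - acc
    out = 7 - out
    rows = 38 - acc
    acc = rows * out
    return acc

4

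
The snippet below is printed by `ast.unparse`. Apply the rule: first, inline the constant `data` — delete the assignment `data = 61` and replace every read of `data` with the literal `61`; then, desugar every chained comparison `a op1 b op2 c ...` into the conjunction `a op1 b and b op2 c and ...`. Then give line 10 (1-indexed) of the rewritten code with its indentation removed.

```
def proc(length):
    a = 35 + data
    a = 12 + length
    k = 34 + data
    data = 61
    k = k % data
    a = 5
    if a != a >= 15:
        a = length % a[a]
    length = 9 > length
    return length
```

return length

Transformed code:
def proc(length):
    a = 35 + 61
    a = 12 + length
    k = 34 + 61
    k = k % 61
    a = 5
    if a != a and a >= 15:
        a = length % a[a]
    length = 9 > length
    return length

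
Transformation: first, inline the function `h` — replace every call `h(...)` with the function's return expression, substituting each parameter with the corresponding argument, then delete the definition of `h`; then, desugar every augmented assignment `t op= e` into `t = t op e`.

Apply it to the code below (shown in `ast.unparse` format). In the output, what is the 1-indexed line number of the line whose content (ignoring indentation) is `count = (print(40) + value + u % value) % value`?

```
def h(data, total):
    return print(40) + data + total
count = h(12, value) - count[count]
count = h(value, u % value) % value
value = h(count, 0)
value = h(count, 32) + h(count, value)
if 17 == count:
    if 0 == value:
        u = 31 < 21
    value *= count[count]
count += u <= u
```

Transformed code:
count = print(40) + 12 + value - count[count]
count = (print(40) + value + u % value) % value
value = print(40) + count + 0
value = print(40) + count + 32 + (print(40) + count + value)
if 17 == count:
    if 0 == value:
        u = 31 < 21
    value = value * count[count]
count = count + (u <= u)

2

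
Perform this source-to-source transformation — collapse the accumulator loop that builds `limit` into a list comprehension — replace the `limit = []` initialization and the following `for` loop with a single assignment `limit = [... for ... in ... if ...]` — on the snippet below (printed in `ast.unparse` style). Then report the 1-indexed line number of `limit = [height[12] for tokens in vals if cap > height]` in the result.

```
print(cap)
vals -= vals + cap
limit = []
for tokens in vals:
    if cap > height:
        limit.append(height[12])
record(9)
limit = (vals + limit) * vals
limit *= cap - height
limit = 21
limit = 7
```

3

Transformed code:
print(cap)
vals -= vals + cap
limit = [height[12] for tokens in vals if cap > height]
record(9)
limit = (vals + limit) * vals
limit *= cap - height
limit = 21
limit = 7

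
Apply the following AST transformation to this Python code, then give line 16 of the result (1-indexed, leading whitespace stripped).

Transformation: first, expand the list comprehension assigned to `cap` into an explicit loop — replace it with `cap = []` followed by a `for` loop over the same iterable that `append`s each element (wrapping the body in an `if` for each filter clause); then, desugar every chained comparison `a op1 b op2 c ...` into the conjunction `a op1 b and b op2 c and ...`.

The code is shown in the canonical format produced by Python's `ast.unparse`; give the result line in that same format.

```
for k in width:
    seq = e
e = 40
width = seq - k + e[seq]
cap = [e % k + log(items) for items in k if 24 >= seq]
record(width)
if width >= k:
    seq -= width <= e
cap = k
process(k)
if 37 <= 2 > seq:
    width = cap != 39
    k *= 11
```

k *= 11

Transformed code:
for k in width:
    seq = e
e = 40
width = seq - k + e[seq]
cap = []
for items in k:
    if 24 >= seq:
        cap.append(e % k + log(items))
record(width)
if width >= k:
    seq -= width <= e
cap = k
process(k)
if 37 <= 2 and 2 > seq:
    width = cap != 39
    k *= 11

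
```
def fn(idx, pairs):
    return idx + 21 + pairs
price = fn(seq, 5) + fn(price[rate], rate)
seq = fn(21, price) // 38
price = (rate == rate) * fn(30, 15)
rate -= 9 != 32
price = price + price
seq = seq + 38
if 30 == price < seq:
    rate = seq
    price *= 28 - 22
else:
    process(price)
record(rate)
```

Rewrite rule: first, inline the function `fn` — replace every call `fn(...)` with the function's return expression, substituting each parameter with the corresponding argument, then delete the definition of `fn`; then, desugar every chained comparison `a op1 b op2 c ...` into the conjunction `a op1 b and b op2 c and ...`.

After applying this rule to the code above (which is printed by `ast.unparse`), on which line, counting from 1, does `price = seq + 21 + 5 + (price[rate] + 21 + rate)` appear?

Transformed code:
price = seq + 21 + 5 + (price[rate] + 21 + rate)
seq = (21 + 21 + price) // 38
price = (rate == rate) * (30 + 21 + 15)
rate -= 9 != 32
price = price + price
seq = seq + 38
if 30 == price and price < seq:
    rate = seq
    price *= 28 - 22
else:
    process(price)
record(rate)

1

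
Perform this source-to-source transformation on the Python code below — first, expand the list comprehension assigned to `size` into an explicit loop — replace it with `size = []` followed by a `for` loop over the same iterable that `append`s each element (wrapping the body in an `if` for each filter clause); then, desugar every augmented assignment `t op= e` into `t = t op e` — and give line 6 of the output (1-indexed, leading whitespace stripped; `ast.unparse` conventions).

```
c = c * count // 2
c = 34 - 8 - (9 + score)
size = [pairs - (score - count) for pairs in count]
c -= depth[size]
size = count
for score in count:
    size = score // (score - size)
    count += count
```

Transformed code:
c = c * count // 2
c = 34 - 8 - (9 + score)
size = []
for pairs in count:
    size.append(pairs - (score - count))
c = c - depth[size]
size = count
for score in count:
    size = score // (score - size)
    count = count + count

c = c - depth[size]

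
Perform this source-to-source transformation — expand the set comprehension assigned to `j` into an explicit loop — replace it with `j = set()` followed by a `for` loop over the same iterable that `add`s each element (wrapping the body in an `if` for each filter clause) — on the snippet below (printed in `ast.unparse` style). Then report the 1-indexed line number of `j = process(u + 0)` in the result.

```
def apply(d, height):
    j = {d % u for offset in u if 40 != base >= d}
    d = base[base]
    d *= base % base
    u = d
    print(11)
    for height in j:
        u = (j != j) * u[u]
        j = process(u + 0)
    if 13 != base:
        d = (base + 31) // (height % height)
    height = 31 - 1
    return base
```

Transformed code:
def apply(d, height):
    j = set()
    for offset in u:
        if 40 != base >= d:
            j.add(d % u)
    d = base[base]
    d *= base % base
    u = d
    print(11)
    for height in j:
        u = (j != j) * u[u]
        j = process(u + 0)
    if 13 != base:
        d = (base + 31) // (height % height)
    height = 31 - 1
    return base

12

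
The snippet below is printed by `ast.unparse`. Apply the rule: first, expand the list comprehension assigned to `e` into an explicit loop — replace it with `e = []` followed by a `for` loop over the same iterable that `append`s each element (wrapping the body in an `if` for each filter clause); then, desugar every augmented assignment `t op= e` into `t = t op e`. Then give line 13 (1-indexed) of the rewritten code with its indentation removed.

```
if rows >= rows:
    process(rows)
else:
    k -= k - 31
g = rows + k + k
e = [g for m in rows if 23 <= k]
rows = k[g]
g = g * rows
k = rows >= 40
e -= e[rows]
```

Transformed code:
if rows >= rows:
    process(rows)
else:
    k = k - (k - 31)
g = rows + k + k
e = []
for m in rows:
    if 23 <= k:
        e.append(g)
rows = k[g]
g = g * rows
k = rows >= 40
e = e - e[rows]

e = e - e[rows]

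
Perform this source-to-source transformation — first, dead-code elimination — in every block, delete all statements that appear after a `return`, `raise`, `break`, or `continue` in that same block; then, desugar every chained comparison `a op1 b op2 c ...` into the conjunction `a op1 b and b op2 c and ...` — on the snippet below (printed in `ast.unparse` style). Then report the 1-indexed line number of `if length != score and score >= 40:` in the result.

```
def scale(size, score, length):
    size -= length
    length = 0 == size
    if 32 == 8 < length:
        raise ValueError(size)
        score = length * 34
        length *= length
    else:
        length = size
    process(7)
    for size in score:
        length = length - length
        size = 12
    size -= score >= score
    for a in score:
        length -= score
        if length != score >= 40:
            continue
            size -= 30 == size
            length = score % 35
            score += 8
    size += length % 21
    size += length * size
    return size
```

Transformed code:
def scale(size, score, length):
    size -= length
    length = 0 == size
    if 32 == 8 and 8 < length:
        raise ValueError(size)
    else:
        length = size
    process(7)
    for size in score:
        length = length - length
        size = 12
    size -= score >= score
    for a in score:
        length -= score
        if length != score and score >= 40:
            continue
    size += length % 21
    size += length * size
    return size

15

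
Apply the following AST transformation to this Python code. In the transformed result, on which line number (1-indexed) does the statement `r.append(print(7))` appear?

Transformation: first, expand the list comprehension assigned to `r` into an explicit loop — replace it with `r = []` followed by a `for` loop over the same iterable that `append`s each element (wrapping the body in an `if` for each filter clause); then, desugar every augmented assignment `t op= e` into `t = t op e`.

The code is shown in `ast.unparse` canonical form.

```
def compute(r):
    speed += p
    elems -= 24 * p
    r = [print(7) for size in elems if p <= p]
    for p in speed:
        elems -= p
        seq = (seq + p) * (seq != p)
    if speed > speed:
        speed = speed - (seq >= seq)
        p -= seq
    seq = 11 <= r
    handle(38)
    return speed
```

Transformed code:
def compute(r):
    speed = speed + p
    elems = elems - 24 * p
    r = []
    for size in elems:
        if p <= p:
            r.append(print(7))
    for p in speed:
        elems = elems - p
        seq = (seq + p) * (seq != p)
    if speed > speed:
        speed = speed - (seq >= seq)
        p = p - seq
    seq = 11 <= r
    handle(38)
    return speed

7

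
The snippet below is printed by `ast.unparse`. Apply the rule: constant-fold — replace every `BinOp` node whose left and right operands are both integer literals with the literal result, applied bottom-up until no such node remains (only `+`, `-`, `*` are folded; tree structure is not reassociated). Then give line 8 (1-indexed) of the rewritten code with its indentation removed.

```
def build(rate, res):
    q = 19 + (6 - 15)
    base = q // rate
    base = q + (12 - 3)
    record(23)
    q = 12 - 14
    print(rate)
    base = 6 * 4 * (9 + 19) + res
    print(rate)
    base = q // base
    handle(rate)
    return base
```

Transformed code:
def build(rate, res):
    q = 10
    base = q // rate
    base = q + 9
    record(23)
    q = -2
    print(rate)
    base = 672 + res
    print(rate)
    base = q // base
    handle(rate)
    return base

base = 672 + res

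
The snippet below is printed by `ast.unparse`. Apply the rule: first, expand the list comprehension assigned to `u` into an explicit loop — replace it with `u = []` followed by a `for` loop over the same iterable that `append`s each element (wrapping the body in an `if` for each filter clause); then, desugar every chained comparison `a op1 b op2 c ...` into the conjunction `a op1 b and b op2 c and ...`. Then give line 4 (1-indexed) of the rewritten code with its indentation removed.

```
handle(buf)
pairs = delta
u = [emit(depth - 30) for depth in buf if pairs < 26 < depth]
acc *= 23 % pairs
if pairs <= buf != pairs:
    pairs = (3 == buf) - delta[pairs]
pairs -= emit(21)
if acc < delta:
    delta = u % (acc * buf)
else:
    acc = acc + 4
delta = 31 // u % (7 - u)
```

for depth in buf:

Transformed code:
handle(buf)
pairs = delta
u = []
for depth in buf:
    if pairs < 26 and 26 < depth:
        u.append(emit(depth - 30))
acc *= 23 % pairs
if pairs <= buf and buf != pairs:
    pairs = (3 == buf) - delta[pairs]
pairs -= emit(21)
if acc < delta:
    delta = u % (acc * buf)
else:
    acc = acc + 4
delta = 31 // u % (7 - u)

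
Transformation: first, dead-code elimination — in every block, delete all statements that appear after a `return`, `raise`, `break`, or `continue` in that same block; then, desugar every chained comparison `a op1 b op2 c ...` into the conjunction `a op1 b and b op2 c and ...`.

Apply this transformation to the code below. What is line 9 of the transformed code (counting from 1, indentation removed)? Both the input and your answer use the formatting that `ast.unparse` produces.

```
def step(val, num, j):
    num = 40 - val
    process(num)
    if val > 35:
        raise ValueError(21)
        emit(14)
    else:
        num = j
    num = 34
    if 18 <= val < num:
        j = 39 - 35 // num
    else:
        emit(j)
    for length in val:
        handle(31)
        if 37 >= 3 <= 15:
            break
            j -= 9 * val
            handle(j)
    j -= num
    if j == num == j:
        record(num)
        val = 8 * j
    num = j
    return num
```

Transformed code:
def step(val, num, j):
    num = 40 - val
    process(num)
    if val > 35:
        raise ValueError(21)
    else:
        num = j
    num = 34
    if 18 <= val and val < num:
        j = 39 - 35 // num
    else:
        emit(j)
    for length in val:
        handle(31)
        if 37 >= 3 and 3 <= 15:
            break
    j -= num
    if j == num and num == j:
        record(num)
        val = 8 * j
    num = j
    return num

if 18 <= val and val < num:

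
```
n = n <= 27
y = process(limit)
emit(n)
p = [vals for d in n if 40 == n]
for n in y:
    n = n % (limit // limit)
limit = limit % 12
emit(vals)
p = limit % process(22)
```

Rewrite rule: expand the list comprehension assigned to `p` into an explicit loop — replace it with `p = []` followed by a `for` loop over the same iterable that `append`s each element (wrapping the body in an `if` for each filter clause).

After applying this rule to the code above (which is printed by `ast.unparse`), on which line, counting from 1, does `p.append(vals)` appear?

Transformed code:
n = n <= 27
y = process(limit)
emit(n)
p = []
for d in n:
    if 40 == n:
        p.append(vals)
for n in y:
    n = n % (limit // limit)
limit = limit % 12
emit(vals)
p = limit % process(22)

7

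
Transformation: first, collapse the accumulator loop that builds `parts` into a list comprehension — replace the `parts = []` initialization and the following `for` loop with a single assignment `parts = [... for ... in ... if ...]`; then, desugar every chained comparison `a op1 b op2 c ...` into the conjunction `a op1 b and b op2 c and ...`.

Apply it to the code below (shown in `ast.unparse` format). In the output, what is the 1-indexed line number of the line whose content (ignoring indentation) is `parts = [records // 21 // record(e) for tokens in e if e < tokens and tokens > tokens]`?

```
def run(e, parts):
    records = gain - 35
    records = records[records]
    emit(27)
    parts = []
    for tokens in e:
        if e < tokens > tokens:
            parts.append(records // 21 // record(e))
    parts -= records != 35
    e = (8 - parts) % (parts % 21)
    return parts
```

Transformed code:
def run(e, parts):
    records = gain - 35
    records = records[records]
    emit(27)
    parts = [records // 21 // record(e) for tokens in e if e < tokens and tokens > tokens]
    parts -= records != 35
    e = (8 - parts) % (parts % 21)
    return parts

5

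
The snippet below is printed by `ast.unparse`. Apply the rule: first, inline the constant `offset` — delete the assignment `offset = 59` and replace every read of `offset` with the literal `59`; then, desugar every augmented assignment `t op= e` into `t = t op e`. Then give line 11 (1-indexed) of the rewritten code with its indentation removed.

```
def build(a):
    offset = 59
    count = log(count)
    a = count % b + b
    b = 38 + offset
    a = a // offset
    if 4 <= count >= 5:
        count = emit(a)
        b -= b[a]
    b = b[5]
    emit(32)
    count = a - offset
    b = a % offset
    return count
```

Transformed code:
def build(a):
    count = log(count)
    a = count % b + b
    b = 38 + 59
    a = a // 59
    if 4 <= count >= 5:
        count = emit(a)
        b = b - b[a]
    b = b[5]
    emit(32)
    count = a - 59
    b = a % 59
    return count

count = a - 59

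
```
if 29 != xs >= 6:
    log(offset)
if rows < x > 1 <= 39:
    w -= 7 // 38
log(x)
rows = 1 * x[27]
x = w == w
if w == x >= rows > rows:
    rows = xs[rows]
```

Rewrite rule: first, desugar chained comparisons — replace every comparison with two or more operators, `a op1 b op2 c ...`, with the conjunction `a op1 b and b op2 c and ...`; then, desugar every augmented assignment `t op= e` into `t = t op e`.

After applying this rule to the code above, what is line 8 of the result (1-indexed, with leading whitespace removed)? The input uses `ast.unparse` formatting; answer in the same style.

if w == x and x >= rows and (rows > rows):

Transformed code:
if 29 != xs and xs >= 6:
    log(offset)
if rows < x and x > 1 and (1 <= 39):
    w = w - 7 // 38
log(x)
rows = 1 * x[27]
x = w == w
if w == x and x >= rows and (rows > rows):
    rows = xs[rows]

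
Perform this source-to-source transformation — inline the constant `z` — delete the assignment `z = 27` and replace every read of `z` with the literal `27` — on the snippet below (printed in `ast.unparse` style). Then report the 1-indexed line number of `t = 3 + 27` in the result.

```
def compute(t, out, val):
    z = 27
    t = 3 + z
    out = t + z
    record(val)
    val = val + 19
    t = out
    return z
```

Transformed code:
def compute(t, out, val):
    t = 3 + 27
    out = t + 27
    record(val)
    val = val + 19
    t = out
    return 27

2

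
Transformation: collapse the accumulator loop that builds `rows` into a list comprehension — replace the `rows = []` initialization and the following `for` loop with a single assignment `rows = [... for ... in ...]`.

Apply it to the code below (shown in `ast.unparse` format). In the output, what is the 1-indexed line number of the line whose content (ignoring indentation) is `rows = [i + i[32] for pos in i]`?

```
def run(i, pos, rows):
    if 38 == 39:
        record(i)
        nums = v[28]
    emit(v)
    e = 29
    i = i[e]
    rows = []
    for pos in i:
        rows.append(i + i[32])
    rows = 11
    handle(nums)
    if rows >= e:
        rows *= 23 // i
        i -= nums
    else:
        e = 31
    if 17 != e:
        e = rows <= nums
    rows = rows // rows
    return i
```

8

Transformed code:
def run(i, pos, rows):
    if 38 == 39:
        record(i)
        nums = v[28]
    emit(v)
    e = 29
    i = i[e]
    rows = [i + i[32] for pos in i]
    rows = 11
    handle(nums)
    if rows >= e:
        rows *= 23 // i
        i -= nums
    else:
        e = 31
    if 17 != e:
        e = rows <= nums
    rows = rows // rows
    return i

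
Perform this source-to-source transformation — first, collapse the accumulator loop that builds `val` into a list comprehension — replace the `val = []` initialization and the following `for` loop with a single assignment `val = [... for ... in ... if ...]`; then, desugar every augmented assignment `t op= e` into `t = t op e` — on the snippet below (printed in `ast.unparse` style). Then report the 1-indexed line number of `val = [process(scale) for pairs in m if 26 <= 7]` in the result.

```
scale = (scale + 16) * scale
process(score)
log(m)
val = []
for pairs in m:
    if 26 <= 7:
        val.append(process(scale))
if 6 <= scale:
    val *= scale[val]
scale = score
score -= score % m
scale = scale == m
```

4

Transformed code:
scale = (scale + 16) * scale
process(score)
log(m)
val = [process(scale) for pairs in m if 26 <= 7]
if 6 <= scale:
    val = val * scale[val]
scale = score
score = score - score % m
scale = scale == m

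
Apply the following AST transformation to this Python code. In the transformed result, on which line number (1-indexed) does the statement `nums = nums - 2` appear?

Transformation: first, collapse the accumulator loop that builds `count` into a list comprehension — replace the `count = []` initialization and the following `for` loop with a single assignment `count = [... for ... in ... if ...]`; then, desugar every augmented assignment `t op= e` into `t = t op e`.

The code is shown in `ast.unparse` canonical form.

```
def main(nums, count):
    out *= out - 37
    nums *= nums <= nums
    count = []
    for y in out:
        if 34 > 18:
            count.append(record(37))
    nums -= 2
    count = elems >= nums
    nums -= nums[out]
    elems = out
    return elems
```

5

Transformed code:
def main(nums, count):
    out = out * (out - 37)
    nums = nums * (nums <= nums)
    count = [record(37) for y in out if 34 > 18]
    nums = nums - 2
    count = elems >= nums
    nums = nums - nums[out]
    elems = out
    return elems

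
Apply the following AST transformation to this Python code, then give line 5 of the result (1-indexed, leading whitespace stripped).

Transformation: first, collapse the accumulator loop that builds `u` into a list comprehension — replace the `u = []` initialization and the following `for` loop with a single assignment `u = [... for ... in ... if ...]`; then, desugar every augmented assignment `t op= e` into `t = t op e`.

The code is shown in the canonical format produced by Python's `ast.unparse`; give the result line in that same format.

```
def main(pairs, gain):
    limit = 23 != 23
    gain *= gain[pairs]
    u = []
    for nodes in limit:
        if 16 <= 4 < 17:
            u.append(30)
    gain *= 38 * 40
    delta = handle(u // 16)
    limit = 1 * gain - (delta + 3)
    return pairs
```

Transformed code:
def main(pairs, gain):
    limit = 23 != 23
    gain = gain * gain[pairs]
    u = [30 for nodes in limit if 16 <= 4 < 17]
    gain = gain * (38 * 40)
    delta = handle(u // 16)
    limit = 1 * gain - (delta + 3)
    return pairs

gain = gain * (38 * 40)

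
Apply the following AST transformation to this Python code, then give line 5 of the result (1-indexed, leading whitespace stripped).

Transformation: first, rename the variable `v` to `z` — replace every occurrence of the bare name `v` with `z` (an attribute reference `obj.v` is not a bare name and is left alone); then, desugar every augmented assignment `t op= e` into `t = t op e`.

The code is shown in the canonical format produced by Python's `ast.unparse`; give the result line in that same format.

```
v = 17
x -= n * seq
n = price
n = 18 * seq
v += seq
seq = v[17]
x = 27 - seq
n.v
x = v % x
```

z = z + seq

Transformed code:
z = 17
x = x - n * seq
n = price
n = 18 * seq
z = z + seq
seq = z[17]
x = 27 - seq
n.v
x = z % x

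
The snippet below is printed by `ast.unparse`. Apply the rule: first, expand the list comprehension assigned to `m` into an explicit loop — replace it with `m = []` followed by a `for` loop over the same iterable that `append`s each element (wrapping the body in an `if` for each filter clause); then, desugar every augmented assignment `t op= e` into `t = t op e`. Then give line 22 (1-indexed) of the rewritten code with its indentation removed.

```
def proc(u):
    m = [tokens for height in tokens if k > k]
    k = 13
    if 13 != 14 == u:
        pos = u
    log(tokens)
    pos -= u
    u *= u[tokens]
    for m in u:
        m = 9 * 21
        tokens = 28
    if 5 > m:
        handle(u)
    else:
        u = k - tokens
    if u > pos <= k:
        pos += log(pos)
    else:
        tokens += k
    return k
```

tokens = tokens + k

Transformed code:
def proc(u):
    m = []
    for height in tokens:
        if k > k:
            m.append(tokens)
    k = 13
    if 13 != 14 == u:
        pos = u
    log(tokens)
    pos = pos - u
    u = u * u[tokens]
    for m in u:
        m = 9 * 21
        tokens = 28
    if 5 > m:
        handle(u)
    else:
        u = k - tokens
    if u > pos <= k:
        pos = pos + log(pos)
    else:
        tokens = tokens + k
    return k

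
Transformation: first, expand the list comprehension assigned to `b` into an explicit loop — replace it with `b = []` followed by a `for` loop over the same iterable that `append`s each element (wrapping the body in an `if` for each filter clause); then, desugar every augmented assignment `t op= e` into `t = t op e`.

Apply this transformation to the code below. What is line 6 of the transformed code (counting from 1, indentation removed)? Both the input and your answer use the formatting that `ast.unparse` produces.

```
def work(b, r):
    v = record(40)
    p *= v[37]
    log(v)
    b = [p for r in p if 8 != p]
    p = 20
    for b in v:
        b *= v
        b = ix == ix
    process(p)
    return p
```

Transformed code:
def work(b, r):
    v = record(40)
    p = p * v[37]
    log(v)
    b = []
    for r in p:
        if 8 != p:
            b.append(p)
    p = 20
    for b in v:
        b = b * v
        b = ix == ix
    process(p)
    return p

for r in p:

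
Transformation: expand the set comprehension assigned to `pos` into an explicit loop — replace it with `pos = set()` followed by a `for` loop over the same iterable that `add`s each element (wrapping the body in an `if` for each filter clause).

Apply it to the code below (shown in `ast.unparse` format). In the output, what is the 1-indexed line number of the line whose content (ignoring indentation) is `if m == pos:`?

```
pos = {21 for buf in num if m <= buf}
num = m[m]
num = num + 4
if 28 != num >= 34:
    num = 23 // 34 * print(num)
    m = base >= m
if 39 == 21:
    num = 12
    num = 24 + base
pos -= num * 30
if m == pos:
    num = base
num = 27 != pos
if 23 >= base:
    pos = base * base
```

Transformed code:
pos = set()
for buf in num:
    if m <= buf:
        pos.add(21)
num = m[m]
num = num + 4
if 28 != num >= 34:
    num = 23 // 34 * print(num)
    m = base >= m
if 39 == 21:
    num = 12
    num = 24 + base
pos -= num * 30
if m == pos:
    num = base
num = 27 != pos
if 23 >= base:
    pos = base * base

14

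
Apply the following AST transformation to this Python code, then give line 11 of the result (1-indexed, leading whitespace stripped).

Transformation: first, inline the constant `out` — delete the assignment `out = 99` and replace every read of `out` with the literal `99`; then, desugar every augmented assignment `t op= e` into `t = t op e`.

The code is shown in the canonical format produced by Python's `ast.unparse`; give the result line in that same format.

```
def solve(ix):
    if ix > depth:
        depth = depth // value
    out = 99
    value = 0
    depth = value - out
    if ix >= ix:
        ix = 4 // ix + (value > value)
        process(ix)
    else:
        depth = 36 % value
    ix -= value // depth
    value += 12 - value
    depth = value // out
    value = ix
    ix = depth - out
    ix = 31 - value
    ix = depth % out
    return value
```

Transformed code:
def solve(ix):
    if ix > depth:
        depth = depth // value
    value = 0
    depth = value - 99
    if ix >= ix:
        ix = 4 // ix + (value > value)
        process(ix)
    else:
        depth = 36 % value
    ix = ix - value // depth
    value = value + (12 - value)
    depth = value // 99
    value = ix
    ix = depth - 99
    ix = 31 - value
    ix = depth % 99
    return value

ix = ix - value // depth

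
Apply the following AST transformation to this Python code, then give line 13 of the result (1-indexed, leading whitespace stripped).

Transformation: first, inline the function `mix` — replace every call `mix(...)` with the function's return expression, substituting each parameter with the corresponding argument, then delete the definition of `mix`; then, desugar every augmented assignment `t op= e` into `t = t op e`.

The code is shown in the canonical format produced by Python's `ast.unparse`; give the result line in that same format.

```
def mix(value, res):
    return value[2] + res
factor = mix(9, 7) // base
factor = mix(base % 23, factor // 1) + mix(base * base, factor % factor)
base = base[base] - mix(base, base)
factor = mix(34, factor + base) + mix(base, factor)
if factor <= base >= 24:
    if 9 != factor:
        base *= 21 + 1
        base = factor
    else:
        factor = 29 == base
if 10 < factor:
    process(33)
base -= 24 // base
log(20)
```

base = base - 24 // base

Transformed code:
factor = (9[2] + 7) // base
factor = (base % 23)[2] + factor // 1 + ((base * base)[2] + factor % factor)
base = base[base] - (base[2] + base)
factor = 34[2] + (factor + base) + (base[2] + factor)
if factor <= base >= 24:
    if 9 != factor:
        base = base * (21 + 1)
        base = factor
    else:
        factor = 29 == base
if 10 < factor:
    process(33)
base = base - 24 // base
log(20)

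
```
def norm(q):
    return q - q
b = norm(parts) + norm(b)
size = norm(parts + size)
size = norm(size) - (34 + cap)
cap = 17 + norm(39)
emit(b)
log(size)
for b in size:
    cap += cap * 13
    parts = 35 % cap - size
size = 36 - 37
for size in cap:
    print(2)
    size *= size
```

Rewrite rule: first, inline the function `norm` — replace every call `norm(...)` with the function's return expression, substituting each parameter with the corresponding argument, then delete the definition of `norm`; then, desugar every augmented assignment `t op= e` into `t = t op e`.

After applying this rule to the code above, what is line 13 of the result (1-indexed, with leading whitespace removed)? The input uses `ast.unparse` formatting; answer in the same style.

size = size * size

Transformed code:
b = parts - parts + (b - b)
size = parts + size - (parts + size)
size = size - size - (34 + cap)
cap = 17 + (39 - 39)
emit(b)
log(size)
for b in size:
    cap = cap + cap * 13
    parts = 35 % cap - size
size = 36 - 37
for size in cap:
    print(2)
    size = size * size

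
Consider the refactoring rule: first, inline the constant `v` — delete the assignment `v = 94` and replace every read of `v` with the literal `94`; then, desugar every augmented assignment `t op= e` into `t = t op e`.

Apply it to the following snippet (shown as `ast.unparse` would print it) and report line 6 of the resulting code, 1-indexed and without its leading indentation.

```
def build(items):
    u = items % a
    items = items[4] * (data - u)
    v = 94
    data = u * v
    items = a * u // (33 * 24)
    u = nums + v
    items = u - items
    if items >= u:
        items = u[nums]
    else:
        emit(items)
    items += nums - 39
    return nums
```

u = nums + 94

Transformed code:
def build(items):
    u = items % a
    items = items[4] * (data - u)
    data = u * 94
    items = a * u // (33 * 24)
    u = nums + 94
    items = u - items
    if items >= u:
        items = u[nums]
    else:
        emit(items)
    items = items + (nums - 39)
    return nums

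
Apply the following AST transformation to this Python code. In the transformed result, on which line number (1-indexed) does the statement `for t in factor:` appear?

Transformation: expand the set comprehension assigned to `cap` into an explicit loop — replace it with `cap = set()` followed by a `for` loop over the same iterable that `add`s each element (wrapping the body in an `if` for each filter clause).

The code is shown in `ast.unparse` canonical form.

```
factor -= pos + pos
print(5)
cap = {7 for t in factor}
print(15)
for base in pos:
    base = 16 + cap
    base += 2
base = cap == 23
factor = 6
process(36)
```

4

Transformed code:
factor -= pos + pos
print(5)
cap = set()
for t in factor:
    cap.add(7)
print(15)
for base in pos:
    base = 16 + cap
    base += 2
base = cap == 23
factor = 6
process(36)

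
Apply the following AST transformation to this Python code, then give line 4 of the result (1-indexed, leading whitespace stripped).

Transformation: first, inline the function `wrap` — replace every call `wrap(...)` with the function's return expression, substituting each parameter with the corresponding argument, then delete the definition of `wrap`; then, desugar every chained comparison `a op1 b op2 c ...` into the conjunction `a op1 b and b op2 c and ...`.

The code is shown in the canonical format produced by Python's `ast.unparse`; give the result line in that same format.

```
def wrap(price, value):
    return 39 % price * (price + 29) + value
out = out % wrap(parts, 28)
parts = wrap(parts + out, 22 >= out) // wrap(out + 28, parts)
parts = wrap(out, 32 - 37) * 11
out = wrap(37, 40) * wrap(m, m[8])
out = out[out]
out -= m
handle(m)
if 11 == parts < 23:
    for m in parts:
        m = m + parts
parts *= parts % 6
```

out = (39 % 37 * (37 + 29) + 40) * (39 % m * (m + 29) + m[8])

Transformed code:
out = out % (39 % parts * (parts + 29) + 28)
parts = (39 % (parts + out) * (parts + out + 29) + (22 >= out)) // (39 % (out + 28) * (out + 28 + 29) + parts)
parts = (39 % out * (out + 29) + (32 - 37)) * 11
out = (39 % 37 * (37 + 29) + 40) * (39 % m * (m + 29) + m[8])
out = out[out]
out -= m
handle(m)
if 11 == parts and parts < 23:
    for m in parts:
        m = m + parts
parts *= parts % 6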